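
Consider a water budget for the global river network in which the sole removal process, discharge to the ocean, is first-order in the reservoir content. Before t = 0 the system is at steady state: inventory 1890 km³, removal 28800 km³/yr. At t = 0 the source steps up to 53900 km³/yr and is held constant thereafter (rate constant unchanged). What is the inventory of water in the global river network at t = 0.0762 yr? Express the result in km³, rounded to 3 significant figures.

The sink rate constant is k = F₀/M₀ = 28800/1890 = 15.24 yr⁻¹.
Solving dM/dt = F₁ − kM with M(0) = M₀ gives M(t) = F₁/k + (M₀ − F₁/k)·e^(−kt).
F₁/k = 53900/15.24 = 3537.2 km³; kt = 15.24 × 0.0762 = 1.161, e^(−kt) = 0.3131.
M(0.0762) = 3537.2 + (1890 − 3537.2) × 0.3131 = 3537.2 − 515.8 = 3021.4 km³.

3020 km³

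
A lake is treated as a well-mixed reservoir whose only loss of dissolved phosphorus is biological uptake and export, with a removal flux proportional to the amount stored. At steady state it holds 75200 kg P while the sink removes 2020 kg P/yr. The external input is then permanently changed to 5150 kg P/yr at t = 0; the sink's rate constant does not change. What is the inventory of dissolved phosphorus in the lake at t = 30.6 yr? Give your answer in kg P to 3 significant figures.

The sink rate constant is k = F₀/M₀ = 2020/75200 = 0.02686 yr⁻¹.
Solving dM/dt = F₁ − kM with M(0) = M₀ gives M(t) = F₁/k + (M₀ − F₁/k)·e^(−kt).
F₁/k = 5150/0.02686 = 191720 kg P; kt = 0.02686 × 30.6 = 0.8220, e^(−kt) = 0.4396.
M(30.6) = 191720 + (75200 − 191720) × 0.4396 = 191720 − 51220 = 140500 kg P.

141000 kg P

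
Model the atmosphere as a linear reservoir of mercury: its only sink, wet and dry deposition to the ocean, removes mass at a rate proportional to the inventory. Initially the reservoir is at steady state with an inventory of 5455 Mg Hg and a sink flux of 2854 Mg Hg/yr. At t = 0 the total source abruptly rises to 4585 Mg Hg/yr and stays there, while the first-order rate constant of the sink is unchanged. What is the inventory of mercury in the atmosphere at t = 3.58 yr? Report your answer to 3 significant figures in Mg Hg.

Residence time τ = M₀/F₀ = 1.911 yr. The eventual steady state is M_∞ = M₀·(F₁/F₀) = 5455 × 4585/2854 = 8763.6 Mg Hg.
The anomaly ΔM(t) = M(t) − M_∞ decays as ΔM₀·e^(−t/τ) with ΔM₀ = 5455 − 8763.6 = −3309 Mg Hg.
At t = 3.58 yr, e^(−t/τ) = e^(−1.873) = 0.1537, so ΔM = −508.4 Mg Hg and M = 8763.6 − 508.4 = 8255.2 Mg Hg.

8260 Mg Hg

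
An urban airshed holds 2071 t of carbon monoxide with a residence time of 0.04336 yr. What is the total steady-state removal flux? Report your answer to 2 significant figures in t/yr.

F = M / τ = 2071 / 0.04336 = 47760 t/yr.

48000 t/yr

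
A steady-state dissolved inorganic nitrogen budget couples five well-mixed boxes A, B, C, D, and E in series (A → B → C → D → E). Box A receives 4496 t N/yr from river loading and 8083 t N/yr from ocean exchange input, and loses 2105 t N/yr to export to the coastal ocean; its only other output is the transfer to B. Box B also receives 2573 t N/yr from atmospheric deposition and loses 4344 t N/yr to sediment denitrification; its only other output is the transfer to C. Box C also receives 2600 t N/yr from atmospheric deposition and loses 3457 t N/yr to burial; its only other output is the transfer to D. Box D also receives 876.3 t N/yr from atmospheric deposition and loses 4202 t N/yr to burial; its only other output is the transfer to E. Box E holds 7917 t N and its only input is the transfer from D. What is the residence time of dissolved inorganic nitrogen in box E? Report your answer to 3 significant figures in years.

1.75 yr

Box A: F(A→B) = (4496 + 8083) − 2105 = 10474 t N/yr.
Box B: F(B→C) = (10474 + 2573) − 4344 = 8703.0 t N/yr.
Box C: F(C→D) = (8703.0 + 2600) − 3457 = 7846.0 t N/yr.
Box D: F(D→E) = (7846.0 + 876.3) − 4202 = 4520.3 t N/yr.
Box E throughput = its input = 4520.3 t N/yr; τ = 7917 / 4520.3 = 1.751 yr.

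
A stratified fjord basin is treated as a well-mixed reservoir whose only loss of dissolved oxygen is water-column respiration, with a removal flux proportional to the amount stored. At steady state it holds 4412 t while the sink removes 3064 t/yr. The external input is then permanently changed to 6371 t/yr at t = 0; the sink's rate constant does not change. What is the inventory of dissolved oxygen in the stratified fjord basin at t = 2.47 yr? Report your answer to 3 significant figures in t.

Residence time τ = M₀/F₀ = 1.440 yr. The eventual steady state is M_∞ = M₀·(F₁/F₀) = 4412 × 6371/3064 = 9173.9 t.
The anomaly ΔM(t) = M(t) − M_∞ decays as ΔM₀·e^(−t/τ) with ΔM₀ = 4412 − 9173.9 = −4762 t.
At t = 2.47 yr, e^(−t/τ) = e^(−1.715) = 0.1799, so ΔM = −856.7 t and M = 9173.9 − 856.7 = 8317.2 t.

8320 t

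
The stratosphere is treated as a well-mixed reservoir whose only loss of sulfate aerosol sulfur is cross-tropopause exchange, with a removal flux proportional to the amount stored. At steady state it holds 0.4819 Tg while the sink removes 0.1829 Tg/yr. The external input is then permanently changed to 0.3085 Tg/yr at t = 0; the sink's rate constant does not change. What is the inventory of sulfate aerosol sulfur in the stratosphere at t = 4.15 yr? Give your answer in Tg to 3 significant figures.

Residence time τ = M₀/F₀ = 2.635 yr. The eventual steady state is M_∞ = M₀·(F₁/F₀) = 0.4819 × 0.3085/0.1829 = 0.81283 Tg.
The anomaly ΔM(t) = M(t) − M_∞ decays as ΔM₀·e^(−t/τ) with ΔM₀ = 0.4819 − 0.81283 = −0.3309 Tg.
At t = 4.15 yr, e^(−t/τ) = e^(−1.575) = 0.2070, so ΔM = −0.06850 Tg and M = 0.81283 − 0.06850 = 0.74433 Tg.

0.744 Tg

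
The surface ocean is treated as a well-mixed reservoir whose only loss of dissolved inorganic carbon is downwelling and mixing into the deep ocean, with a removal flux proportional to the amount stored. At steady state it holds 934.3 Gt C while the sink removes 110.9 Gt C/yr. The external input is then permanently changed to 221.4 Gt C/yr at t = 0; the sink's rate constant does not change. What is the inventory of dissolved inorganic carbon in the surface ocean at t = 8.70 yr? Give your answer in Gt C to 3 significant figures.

1530 Gt C

τ = M₀/F₀ = 934.3/110.9 = 8.425 yr; rate constant k = 1/τ.
New steady state M_∞ = F₁/k = F₁·τ = 221.4 × 8.425 = 1865.2 Gt C.
M(t) = M_∞ + (M₀ − M_∞)·e^(−t/τ); t/τ = 8.70/8.425 = 1.033, so e^(−t/τ) = 0.3561.
M(t) = 1865.2 − 930.9 × 0.3561 = 1533.8 Gt C.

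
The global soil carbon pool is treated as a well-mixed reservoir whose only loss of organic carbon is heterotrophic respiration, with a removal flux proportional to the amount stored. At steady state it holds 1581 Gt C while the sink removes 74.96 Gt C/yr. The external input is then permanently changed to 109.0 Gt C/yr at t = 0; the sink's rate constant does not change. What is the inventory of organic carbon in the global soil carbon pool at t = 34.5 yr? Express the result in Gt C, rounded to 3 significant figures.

2160 Gt C

τ = M₀/F₀ = 1581/74.96 = 21.09 yr; rate constant k = 1/τ.
New steady state M_∞ = F₁/k = F₁·τ = 109.0 × 21.09 = 2298.9 Gt C.
M(t) = M_∞ + (M₀ − M_∞)·e^(−t/τ); t/τ = 34.5/21.09 = 1.636, so e^(−t/τ) = 0.1948.
M(t) = 2298.9 − 717.9 × 0.1948 = 2159.1 Gt C.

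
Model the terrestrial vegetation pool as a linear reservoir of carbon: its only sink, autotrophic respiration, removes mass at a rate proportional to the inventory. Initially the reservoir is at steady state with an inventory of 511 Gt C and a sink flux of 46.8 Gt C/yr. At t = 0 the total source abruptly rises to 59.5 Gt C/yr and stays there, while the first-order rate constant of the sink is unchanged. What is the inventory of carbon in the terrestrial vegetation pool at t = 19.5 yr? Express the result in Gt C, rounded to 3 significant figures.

The sink rate constant is k = F₀/M₀ = 46.8/511 = 0.09159 yr⁻¹.
Solving dM/dt = F₁ − kM with M(0) = M₀ gives M(t) = F₁/k + (M₀ − F₁/k)·e^(−kt).
F₁/k = 59.5/0.09159 = 649.67 Gt C; kt = 0.09159 × 19.5 = 1.786, e^(−kt) = 0.1676.
M(19.5) = 649.67 + (511 − 649.67) × 0.1676 = 649.67 − 23.25 = 626.42 Gt C.

626 Gt C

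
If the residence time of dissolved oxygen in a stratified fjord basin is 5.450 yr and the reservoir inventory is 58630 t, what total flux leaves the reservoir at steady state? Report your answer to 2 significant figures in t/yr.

F = M / τ = 58630 / 5.450 = 10760 t/yr.

11000 t/yr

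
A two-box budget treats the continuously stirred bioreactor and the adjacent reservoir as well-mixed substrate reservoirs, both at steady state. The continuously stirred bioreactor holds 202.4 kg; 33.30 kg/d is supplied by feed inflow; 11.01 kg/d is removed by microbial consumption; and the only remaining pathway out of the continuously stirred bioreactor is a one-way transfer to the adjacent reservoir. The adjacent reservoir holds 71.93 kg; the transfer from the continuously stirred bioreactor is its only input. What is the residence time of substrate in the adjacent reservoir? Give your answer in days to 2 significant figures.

3.2 d

Balance the continuously stirred bioreactor: ΣF_in = 33.300 kg/d.
Transfer to the adjacent reservoir = ΣF_in − (11.01) = 22.290 kg/d.
At steady state the output of the adjacent reservoir equals its input, 22.290 kg/d.
τ = M / F = 71.93 / 22.290 = 3.227 d.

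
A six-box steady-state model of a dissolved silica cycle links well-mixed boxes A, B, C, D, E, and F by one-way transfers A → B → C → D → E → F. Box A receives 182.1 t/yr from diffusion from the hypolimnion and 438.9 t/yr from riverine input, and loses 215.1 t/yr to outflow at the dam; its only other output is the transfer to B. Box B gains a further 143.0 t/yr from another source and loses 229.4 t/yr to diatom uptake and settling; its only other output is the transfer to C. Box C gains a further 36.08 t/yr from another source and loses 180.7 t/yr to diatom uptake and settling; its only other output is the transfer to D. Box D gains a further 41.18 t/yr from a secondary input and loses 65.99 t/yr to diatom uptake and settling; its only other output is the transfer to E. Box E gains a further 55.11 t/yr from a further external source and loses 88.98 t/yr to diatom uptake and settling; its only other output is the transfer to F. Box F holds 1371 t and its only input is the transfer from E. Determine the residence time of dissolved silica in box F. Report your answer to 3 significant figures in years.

11.8 yr

Box A: F(A→B) = (182.1 + 438.9) − 215.1 = 405.90 t/yr.
Box B: F(B→C) = (405.90 + 143.0) − 229.4 = 319.50 t/yr.
Box C: F(C→D) = (319.50 + 36.08) − 180.7 = 174.88 t/yr.
Box D: F(D→E) = (174.88 + 41.18) − 65.99 = 150.07 t/yr.
Box E: F(E→F) = (150.07 + 55.11) − 88.98 = 116.20 t/yr.
Box F throughput = its input = 116.20 t/yr; τ = 1371 / 116.20 = 11.80 yr.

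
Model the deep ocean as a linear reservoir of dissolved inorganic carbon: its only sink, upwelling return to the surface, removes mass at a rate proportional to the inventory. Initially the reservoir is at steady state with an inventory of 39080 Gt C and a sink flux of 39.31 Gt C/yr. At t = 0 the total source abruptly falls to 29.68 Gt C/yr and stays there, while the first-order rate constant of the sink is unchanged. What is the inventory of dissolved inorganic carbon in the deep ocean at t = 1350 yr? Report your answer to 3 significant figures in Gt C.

32000 Gt C

The sink rate constant is k = F₀/M₀ = 39.31/39080 = 0.001006 yr⁻¹.
Solving dM/dt = F₁ − kM with M(0) = M₀ gives M(t) = F₁/k + (M₀ − F₁/k)·e^(−kt).
F₁/k = 29.68/0.001006 = 29506 Gt C; kt = 0.001006 × 1350 = 1.358, e^(−kt) = 0.2572.
M(1350) = 29506 + (39080 − 29506) × 0.2572 = 29506 + 2462 = 31969 Gt C.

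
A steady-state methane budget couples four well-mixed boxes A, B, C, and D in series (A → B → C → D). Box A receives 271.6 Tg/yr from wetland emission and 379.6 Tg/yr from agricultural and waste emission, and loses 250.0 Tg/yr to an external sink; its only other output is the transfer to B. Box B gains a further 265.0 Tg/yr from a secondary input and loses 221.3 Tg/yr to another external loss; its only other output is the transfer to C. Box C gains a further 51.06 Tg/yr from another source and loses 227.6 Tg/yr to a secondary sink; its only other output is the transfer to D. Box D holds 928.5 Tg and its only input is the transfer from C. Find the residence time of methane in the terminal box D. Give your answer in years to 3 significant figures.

Box A: F(A→B) = (271.6 + 379.6) − 250.0 = 401.20 Tg/yr.
Box B: F(B→C) = (401.20 + 265.0) − 221.3 = 444.90 Tg/yr.
Box C: F(C→D) = (444.90 + 51.06) − 227.6 = 268.36 Tg/yr.
Box D throughput = its input = 268.36 Tg/yr; τ = 928.5 / 268.36 = 3.460 yr.

3.46 yr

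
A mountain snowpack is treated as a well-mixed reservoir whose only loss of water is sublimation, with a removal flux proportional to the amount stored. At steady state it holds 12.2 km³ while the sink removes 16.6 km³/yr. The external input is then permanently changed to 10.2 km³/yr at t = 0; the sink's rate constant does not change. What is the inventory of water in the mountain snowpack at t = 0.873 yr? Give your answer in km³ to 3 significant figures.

τ = M₀/F₀ = 12.2/16.6 = 0.7349 yr; rate constant k = 1/τ.
New steady state M_∞ = F₁/k = F₁·τ = 10.2 × 0.7349 = 7.4964 km³.
M(t) = M_∞ + (M₀ − M_∞)·e^(−t/τ); t/τ = 0.873/0.7349 = 1.188, so e^(−t/τ) = 0.3049.
M(t) = 7.4964 + 4.704 × 0.3049 = 8.9304 km³.

8.93 km³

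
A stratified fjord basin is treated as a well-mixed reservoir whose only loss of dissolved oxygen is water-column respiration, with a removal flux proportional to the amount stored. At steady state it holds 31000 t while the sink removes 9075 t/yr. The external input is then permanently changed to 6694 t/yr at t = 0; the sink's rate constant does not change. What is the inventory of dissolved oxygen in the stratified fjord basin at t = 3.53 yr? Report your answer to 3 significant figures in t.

Residence time τ = M₀/F₀ = 3.416 yr. The eventual steady state is M_∞ = M₀·(F₁/F₀) = 31000 × 6694/9075 = 22867 t.
The anomaly ΔM(t) = M(t) − M_∞ decays as ΔM₀·e^(−t/τ) with ΔM₀ = 31000 − 22867 = 8133 t.
At t = 3.53 yr, e^(−t/τ) = e^(−1.033) = 0.3558, so ΔM = 2894 t and M = 22867 + 2894 = 25760 t.

25800 t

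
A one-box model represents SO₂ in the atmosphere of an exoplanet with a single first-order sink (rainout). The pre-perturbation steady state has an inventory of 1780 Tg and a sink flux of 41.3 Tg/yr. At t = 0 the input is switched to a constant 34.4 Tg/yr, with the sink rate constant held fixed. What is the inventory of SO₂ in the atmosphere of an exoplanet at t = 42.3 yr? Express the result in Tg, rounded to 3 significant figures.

τ = M₀/F₀ = 1780/41.3 = 43.10 yr; rate constant k = 1/τ.
New steady state M_∞ = F₁/k = F₁·τ = 34.4 × 43.10 = 1482.6 Tg.
M(t) = M_∞ + (M₀ − M_∞)·e^(−t/τ); t/τ = 42.3/43.10 = 0.9815, so e^(−t/τ) = 0.3748.
M(t) = 1482.6 + 297.4 × 0.3748 = 1594.1 Tg.

1590 Tg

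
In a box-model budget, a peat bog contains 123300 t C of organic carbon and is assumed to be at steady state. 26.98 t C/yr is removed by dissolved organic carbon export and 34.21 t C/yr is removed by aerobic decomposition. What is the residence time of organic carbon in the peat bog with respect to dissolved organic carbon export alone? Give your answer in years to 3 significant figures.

4570 yr

Residence time with respect to a single sink: τ = M / F_sink.
τ = 123300 / 26.98 = 4570 yr.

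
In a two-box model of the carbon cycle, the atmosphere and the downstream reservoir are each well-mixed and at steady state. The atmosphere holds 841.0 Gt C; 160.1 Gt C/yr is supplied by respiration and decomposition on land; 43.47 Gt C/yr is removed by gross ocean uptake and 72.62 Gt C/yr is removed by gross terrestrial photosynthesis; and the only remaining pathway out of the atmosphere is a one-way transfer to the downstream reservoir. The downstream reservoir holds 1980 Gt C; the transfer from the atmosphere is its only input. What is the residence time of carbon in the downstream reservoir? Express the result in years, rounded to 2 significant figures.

45 yr

Balance the atmosphere: ΣF_in = 160.10 Gt C/yr.
Transfer to the downstream reservoir = ΣF_in − (43.47 + 72.62) = 44.010 Gt C/yr.
At steady state the output of the downstream reservoir equals its input, 44.010 Gt C/yr.
τ = M / F = 1980 / 44.010 = 44.99 yr.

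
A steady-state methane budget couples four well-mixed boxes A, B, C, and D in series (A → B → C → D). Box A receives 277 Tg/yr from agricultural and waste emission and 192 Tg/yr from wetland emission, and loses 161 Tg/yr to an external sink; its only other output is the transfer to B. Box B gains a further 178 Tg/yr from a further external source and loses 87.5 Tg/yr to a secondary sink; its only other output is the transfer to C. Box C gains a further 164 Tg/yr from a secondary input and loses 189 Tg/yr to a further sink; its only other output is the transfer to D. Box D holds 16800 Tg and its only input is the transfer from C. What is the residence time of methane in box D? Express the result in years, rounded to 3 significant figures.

Box A: F(A→B) = (277 + 192) − 161 = 308.00 Tg/yr.
Box B: F(B→C) = (308.00 + 178) − 87.5 = 398.50 Tg/yr.
Box C: F(C→D) = (398.50 + 164) − 189 = 373.50 Tg/yr.
Box D throughput = its input = 373.50 Tg/yr; τ = 16800 / 373.50 = 44.98 yr.

45.0 yr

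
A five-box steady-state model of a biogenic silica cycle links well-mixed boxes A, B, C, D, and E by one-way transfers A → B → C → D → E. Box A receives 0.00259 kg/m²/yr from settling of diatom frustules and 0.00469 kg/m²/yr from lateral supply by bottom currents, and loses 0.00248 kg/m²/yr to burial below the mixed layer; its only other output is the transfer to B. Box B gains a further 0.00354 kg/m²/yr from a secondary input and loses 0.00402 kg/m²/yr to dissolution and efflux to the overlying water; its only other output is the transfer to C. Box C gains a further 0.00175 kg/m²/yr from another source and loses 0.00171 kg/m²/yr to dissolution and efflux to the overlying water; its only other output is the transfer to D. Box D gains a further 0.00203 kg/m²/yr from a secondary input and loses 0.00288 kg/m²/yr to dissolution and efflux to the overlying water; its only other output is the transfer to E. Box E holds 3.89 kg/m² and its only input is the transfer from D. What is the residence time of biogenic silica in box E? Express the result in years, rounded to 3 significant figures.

Box A: F(A→B) = (0.00259 + 0.00469) − 0.00248 = 0.0048000 kg/m²/yr.
Box B: F(B→C) = (0.0048000 + 0.00354) − 0.00402 = 0.0043200 kg/m²/yr.
Box C: F(C→D) = (0.0043200 + 0.00175) − 0.00171 = 0.0043600 kg/m²/yr.
Box D: F(D→E) = (0.0043600 + 0.00203) − 0.00288 = 0.0035100 kg/m²/yr.
Box E throughput = its input = 0.0035100 kg/m²/yr; τ = 3.89 / 0.0035100 = 1108 yr.

1110 yr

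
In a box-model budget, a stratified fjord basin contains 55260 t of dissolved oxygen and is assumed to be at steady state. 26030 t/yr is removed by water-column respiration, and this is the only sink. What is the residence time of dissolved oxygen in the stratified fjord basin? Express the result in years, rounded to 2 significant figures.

2.1 yr

τ = M / F = 55260 / 26030 = 2.123 yr.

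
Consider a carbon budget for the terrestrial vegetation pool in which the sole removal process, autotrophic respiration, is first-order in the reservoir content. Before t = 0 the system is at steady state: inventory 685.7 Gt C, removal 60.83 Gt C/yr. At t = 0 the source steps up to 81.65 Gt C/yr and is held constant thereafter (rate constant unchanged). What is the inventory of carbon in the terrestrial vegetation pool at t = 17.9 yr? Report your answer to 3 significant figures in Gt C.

The sink rate constant is k = F₀/M₀ = 60.83/685.7 = 0.08871 yr⁻¹.
Solving dM/dt = F₁ − kM with M(0) = M₀ gives M(t) = F₁/k + (M₀ − F₁/k)·e^(−kt).
F₁/k = 81.65/0.08871 = 920.39 Gt C; kt = 0.08871 × 17.9 = 1.588, e^(−kt) = 0.2043.
M(17.9) = 920.39 + (685.7 − 920.39) × 0.2043 = 920.39 − 47.96 = 872.43 Gt C.

872 Gt C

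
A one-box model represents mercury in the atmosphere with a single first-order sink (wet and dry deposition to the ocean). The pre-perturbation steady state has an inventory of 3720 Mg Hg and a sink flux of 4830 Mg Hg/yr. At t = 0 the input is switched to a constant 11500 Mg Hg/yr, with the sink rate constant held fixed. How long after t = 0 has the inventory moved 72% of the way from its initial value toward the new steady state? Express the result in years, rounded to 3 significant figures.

0.980 yr

τ = M₀/F₀ = 3720/4830 = 0.7702 yr.
The remaining gap fraction is e^(−t/τ); 72% covered ⇒ e^(−t/τ) = 0.280.
t = −τ ln(0.280) = 0.7702 × 1.273 = 0.9804 yr.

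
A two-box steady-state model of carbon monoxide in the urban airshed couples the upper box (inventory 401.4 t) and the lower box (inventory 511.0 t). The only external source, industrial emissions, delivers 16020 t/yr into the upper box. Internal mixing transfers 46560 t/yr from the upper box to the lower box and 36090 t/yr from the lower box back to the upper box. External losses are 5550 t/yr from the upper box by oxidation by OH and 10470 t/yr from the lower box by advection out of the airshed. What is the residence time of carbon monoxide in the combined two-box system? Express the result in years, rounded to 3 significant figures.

0.0570 yr

For the system as a whole, the A↔B exchange is internal and contributes nothing to the throughput; only the external sinks remove mass.
M_total = 401.4 + 511.0 = 912.40 t.
ΣF_external_out = 5550 + 10470 = 16020 t/yr.
τ = M_total / ΣF_ext = 912.40 / 16020 = 0.05695 yr.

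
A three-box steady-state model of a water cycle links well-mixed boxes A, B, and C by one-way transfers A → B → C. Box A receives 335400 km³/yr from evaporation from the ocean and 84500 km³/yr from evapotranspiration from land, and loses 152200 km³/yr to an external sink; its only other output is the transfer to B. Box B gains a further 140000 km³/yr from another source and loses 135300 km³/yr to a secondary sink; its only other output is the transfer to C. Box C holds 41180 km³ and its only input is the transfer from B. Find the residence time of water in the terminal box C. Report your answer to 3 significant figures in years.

Box A: F(A→B) = (335400 + 84500) − 152200 = 267700 km³/yr.
Box B: F(B→C) = (267700 + 140000) − 135300 = 272400 km³/yr.
Box C throughput = its input = 272400 km³/yr; τ = 41180 / 272400 = 0.1512 yr.

0.151 yr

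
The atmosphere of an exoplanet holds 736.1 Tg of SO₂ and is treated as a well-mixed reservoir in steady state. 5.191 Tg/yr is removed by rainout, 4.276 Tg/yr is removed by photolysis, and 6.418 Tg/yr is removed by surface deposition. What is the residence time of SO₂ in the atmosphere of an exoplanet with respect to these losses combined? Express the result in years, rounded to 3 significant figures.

46.3 yr

Total removal = 5.191 + 4.276 + 6.418 = 15.885 Tg/yr.
τ = M / ΣF_out = 736.1 / 15.885 = 46.34 yr.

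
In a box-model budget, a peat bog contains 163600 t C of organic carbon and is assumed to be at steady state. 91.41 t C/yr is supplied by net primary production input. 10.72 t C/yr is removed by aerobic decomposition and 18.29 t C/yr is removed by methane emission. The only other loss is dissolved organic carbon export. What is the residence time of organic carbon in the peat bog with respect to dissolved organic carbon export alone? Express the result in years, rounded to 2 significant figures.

2600 yr

At steady state ΣF_in = ΣF_out.
ΣF_in = 91.410 t C/yr.
Dissolved organic carbon export flux = ΣF_in − (10.72 + 18.29) = 91.410 − 29.01 = 62.40 t C/yr.
τ = M / F = 163600 / 62.40 = 2622 yr.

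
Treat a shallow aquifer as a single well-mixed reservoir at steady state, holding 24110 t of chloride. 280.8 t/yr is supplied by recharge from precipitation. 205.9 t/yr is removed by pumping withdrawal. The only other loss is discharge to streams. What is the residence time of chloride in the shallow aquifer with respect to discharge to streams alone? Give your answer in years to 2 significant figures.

320 yr

At steady state ΣF_in = ΣF_out.
ΣF_in = 280.80 t/yr.
Discharge to streams flux = ΣF_in − (205.9) = 280.80 − 205.9 = 74.90 t/yr.
τ = M / F = 24110 / 74.90 = 321.9 yr.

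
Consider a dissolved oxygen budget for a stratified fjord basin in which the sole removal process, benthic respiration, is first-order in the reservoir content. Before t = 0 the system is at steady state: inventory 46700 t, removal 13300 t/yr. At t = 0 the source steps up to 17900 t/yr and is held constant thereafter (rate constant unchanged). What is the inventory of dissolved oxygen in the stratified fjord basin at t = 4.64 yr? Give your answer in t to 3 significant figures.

58500 t

The sink rate constant is k = F₀/M₀ = 13300/46700 = 0.2848 yr⁻¹.
Solving dM/dt = F₁ − kM with M(0) = M₀ gives M(t) = F₁/k + (M₀ − F₁/k)·e^(−kt).
F₁/k = 17900/0.2848 = 62852 t; kt = 0.2848 × 4.64 = 1.321, e^(−kt) = 0.2667.
M(4.64) = 62852 + (46700 − 62852) × 0.2667 = 62852 − 4308 = 58543 t.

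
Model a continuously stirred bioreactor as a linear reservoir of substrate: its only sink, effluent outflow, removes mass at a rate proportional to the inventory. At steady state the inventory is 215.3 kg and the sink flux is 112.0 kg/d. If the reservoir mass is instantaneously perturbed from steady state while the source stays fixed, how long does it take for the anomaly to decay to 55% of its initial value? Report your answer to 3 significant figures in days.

For a linear reservoir the anomaly decays as exp(−t/τ) with τ = M/F = 215.3/112.0 = 1.922 d.
exp(−t/τ) = 0.55 ⇒ t = −τ ln(0.55) = 1.922 × 0.5978 = 1.149 d.

1.15 d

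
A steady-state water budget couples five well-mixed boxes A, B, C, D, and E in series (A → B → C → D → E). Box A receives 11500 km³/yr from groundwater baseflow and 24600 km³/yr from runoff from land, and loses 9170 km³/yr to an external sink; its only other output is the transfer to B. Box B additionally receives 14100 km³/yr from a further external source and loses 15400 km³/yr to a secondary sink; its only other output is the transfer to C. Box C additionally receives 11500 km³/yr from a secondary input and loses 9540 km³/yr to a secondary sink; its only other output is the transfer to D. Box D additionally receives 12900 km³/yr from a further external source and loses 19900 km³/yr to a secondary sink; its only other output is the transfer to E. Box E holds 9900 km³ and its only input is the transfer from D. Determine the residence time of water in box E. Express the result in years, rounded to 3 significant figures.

0.481 yr

Box A: F(A→B) = (11500 + 24600) − 9170 = 26930 km³/yr.
Box B: F(B→C) = (26930 + 14100) − 15400 = 25630 km³/yr.
Box C: F(C→D) = (25630 + 11500) − 9540 = 27590 km³/yr.
Box D: F(D→E) = (27590 + 12900) − 19900 = 20590 km³/yr.
Box E throughput = its input = 20590 km³/yr; τ = 9900 / 20590 = 0.4808 yr.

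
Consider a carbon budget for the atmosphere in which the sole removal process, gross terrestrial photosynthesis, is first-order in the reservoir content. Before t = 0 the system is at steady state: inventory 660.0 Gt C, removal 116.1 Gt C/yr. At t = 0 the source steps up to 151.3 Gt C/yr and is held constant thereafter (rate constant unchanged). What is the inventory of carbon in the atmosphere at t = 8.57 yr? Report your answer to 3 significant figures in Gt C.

The sink rate constant is k = F₀/M₀ = 116.1/660.0 = 0.1759 yr⁻¹.
Solving dM/dt = F₁ − kM with M(0) = M₀ gives M(t) = F₁/k + (M₀ − F₁/k)·e^(−kt).
F₁/k = 151.3/0.1759 = 860.10 Gt C; kt = 0.1759 × 8.57 = 1.508, e^(−kt) = 0.2215.
M(8.57) = 860.10 + (660.0 − 860.10) × 0.2215 = 860.10 − 44.31 = 815.79 Gt C.

816 Gt C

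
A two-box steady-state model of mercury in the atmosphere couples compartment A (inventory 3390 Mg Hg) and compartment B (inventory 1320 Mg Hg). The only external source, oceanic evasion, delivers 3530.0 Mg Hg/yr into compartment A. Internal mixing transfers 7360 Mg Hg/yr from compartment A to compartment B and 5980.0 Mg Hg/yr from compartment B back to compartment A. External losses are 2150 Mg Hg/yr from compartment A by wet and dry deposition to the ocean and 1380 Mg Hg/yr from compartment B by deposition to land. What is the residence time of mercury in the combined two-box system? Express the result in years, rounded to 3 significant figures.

1.33 yr

Residence time in the combined system uses the total inventory and the total *external* removal — internal exchanges between the two boxes cancel.
M_total = 3390 + 1320 = 4710.0 Mg Hg.
ΣF_external_out = 2150 + 1380 = 3530.0 Mg Hg/yr.
τ = M_total / ΣF_ext = 4710.0 / 3530.0 = 1.334 yr.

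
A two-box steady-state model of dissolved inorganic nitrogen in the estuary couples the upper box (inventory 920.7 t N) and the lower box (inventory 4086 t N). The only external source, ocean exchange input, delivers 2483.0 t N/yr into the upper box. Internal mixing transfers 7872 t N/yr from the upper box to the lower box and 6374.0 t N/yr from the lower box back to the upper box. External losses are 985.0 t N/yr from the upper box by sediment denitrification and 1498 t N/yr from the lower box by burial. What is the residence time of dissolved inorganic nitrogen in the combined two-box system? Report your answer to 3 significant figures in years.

Treat the two boxes together as one reservoir: the mixing fluxes between them are internal recycling, so τ = ΣM / Σ(external losses).
M_total = 920.7 + 4086 = 5006.7 t N.
ΣF_external_out = 985.0 + 1498 = 2483.0 t N/yr.
τ = M_total / ΣF_ext = 5006.7 / 2483.0 = 2.016 yr.

2.02 yr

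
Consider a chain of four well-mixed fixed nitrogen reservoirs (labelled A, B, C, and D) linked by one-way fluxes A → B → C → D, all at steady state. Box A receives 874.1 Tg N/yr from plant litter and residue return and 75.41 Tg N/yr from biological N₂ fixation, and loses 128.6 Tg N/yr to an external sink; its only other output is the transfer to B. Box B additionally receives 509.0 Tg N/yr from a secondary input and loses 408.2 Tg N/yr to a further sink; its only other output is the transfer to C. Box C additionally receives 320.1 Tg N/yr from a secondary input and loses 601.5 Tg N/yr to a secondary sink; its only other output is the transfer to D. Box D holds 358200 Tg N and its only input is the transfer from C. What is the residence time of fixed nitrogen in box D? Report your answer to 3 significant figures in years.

559 yr

Box A: F(A→B) = (874.1 + 75.41) − 128.6 = 820.91 Tg N/yr.
Box B: F(B→C) = (820.91 + 509.0) − 408.2 = 921.71 Tg N/yr.
Box C: F(C→D) = (921.71 + 320.1) − 601.5 = 640.31 Tg N/yr.
Box D throughput = its input = 640.31 Tg N/yr; τ = 358200 / 640.31 = 559.4 yr.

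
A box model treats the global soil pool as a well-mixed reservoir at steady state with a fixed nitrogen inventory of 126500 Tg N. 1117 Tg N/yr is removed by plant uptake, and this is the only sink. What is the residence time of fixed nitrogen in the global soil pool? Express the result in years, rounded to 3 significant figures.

113 yr

τ = M / F = 126500 / 1117 = 113.2 yr.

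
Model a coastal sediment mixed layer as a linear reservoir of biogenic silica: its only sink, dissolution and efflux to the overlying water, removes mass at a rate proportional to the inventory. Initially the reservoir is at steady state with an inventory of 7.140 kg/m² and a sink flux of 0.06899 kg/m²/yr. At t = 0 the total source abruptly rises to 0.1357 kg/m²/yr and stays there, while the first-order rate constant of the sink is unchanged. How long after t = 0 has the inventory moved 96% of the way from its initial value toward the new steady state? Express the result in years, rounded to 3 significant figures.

333 yr

τ = M₀/F₀ = 7.140/0.06899 = 103.5 yr.
The remaining gap fraction is e^(−t/τ); 96% covered ⇒ e^(−t/τ) = 0.0400.
t = −τ ln(0.0400) = 103.5 × 3.219 = 333.1 yr.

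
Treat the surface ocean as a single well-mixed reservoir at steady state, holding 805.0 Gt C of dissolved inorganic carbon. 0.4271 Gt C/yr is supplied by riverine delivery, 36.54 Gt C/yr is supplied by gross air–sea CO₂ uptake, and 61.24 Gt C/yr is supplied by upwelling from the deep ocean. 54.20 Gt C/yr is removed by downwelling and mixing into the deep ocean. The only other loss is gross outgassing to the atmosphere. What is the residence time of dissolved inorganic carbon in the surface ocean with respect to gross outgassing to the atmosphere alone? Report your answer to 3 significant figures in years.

At steady state ΣF_in = ΣF_out.
ΣF_in = 0.4271 + 36.54 + 61.24 = 98.207 Gt C/yr.
Gross outgassing to the atmosphere flux = ΣF_in − (54.20) = 98.207 − 54.20 = 44.01 Gt C/yr.
τ = M / F = 805.0 / 44.01 = 18.29 yr.

18.3 yr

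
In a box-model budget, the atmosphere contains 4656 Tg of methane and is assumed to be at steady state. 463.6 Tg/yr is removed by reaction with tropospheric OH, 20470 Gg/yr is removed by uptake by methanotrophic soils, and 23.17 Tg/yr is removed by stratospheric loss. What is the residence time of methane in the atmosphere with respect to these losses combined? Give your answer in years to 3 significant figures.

9.18 yr

Convert the uptake by methanotrophic soils flux: 20470 Gg/yr = 20.47 Tg/yr.
Total removal = 463.6 + 20.47 + 23.17 = 507.24 Tg/yr.
τ = M / ΣF_out = 4656 / 507.24 = 9.179 yr.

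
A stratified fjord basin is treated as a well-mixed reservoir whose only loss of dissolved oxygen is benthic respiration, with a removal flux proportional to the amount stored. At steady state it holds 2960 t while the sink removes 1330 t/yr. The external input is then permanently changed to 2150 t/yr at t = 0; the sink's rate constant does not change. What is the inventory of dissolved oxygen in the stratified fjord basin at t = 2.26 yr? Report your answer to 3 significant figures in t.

4120 t

The sink rate constant is k = F₀/M₀ = 1330/2960 = 0.4493 yr⁻¹.
Solving dM/dt = F₁ − kM with M(0) = M₀ gives M(t) = F₁/k + (M₀ − F₁/k)·e^(−kt).
F₁/k = 2150/0.4493 = 4785.0 t; kt = 0.4493 × 2.26 = 1.015, e^(−kt) = 0.3622.
M(2.26) = 4785.0 + (2960 − 4785.0) × 0.3622 = 4785.0 − 661.1 = 4123.9 t.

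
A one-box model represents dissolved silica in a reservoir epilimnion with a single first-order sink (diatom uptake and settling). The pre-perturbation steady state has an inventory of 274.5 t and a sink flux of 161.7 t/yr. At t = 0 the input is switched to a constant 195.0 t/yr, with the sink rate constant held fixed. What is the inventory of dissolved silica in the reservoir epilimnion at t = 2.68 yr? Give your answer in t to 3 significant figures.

319 t

The sink rate constant is k = F₀/M₀ = 161.7/274.5 = 0.5891 yr⁻¹.
Solving dM/dt = F₁ − kM with M(0) = M₀ gives M(t) = F₁/k + (M₀ − F₁/k)·e^(−kt).
F₁/k = 195.0/0.5891 = 331.03 t; kt = 0.5891 × 2.68 = 1.579, e^(−kt) = 0.2062.
M(2.68) = 331.03 + (274.5 − 331.03) × 0.2062 = 331.03 − 11.66 = 319.37 t.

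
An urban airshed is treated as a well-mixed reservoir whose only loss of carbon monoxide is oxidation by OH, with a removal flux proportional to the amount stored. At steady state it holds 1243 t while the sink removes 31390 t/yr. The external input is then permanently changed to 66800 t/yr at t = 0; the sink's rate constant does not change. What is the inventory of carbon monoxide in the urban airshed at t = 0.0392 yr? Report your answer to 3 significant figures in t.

τ = M₀/F₀ = 1243/31390 = 0.03960 yr; rate constant k = 1/τ.
New steady state M_∞ = F₁/k = F₁·τ = 66800 × 0.03960 = 2645.2 t.
M(t) = M_∞ + (M₀ − M_∞)·e^(−t/τ); t/τ = 0.0392/0.03960 = 0.9899, so e^(−t/τ) = 0.3716.
M(t) = 2645.2 − 1402 × 0.3716 = 2124.1 t.

2120 t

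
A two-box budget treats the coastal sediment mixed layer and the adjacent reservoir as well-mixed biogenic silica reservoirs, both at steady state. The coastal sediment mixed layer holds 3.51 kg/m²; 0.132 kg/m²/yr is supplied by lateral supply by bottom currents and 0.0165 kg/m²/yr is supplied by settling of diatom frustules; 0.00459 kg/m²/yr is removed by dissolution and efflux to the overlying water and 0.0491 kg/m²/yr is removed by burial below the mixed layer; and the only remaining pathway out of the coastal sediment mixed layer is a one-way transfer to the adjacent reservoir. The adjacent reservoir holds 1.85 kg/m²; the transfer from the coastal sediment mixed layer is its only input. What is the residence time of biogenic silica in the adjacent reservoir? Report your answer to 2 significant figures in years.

20 yr

Balance the coastal sediment mixed layer: ΣF_in = 0.132 + 0.0165 = 0.14850 kg/m²/yr.
Transfer to the adjacent reservoir = ΣF_in − (0.00459 + 0.0491) = 0.094810 kg/m²/yr.
At steady state the output of the adjacent reservoir equals its input, 0.094810 kg/m²/yr.
τ = M / F = 1.85 / 0.094810 = 19.51 yr.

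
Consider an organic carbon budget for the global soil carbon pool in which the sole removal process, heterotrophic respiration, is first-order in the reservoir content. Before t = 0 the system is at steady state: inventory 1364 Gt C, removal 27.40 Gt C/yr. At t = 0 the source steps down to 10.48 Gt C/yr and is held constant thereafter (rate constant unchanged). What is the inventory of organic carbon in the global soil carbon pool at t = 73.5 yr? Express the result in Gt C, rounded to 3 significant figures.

τ = M₀/F₀ = 1364/27.40 = 49.78 yr; rate constant k = 1/τ.
New steady state M_∞ = F₁/k = F₁·τ = 10.48 × 49.78 = 521.71 Gt C.
M(t) = M_∞ + (M₀ − M_∞)·e^(−t/τ); t/τ = 73.5/49.78 = 1.476, so e^(−t/τ) = 0.2284.
M(t) = 521.71 + 842.3 × 0.2284 = 714.12 Gt C.

714 Gt C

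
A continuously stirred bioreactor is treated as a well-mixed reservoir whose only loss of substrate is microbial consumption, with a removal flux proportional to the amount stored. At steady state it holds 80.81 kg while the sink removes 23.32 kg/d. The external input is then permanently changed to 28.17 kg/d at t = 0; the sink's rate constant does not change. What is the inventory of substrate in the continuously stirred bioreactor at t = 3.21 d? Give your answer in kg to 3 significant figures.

91.0 kg

The sink rate constant is k = F₀/M₀ = 23.32/80.81 = 0.2886 d⁻¹.
Solving dM/dt = F₁ − kM with M(0) = M₀ gives M(t) = F₁/k + (M₀ − F₁/k)·e^(−kt).
F₁/k = 28.17/0.2886 = 97.617 kg; kt = 0.2886 × 3.21 = 0.9263, e^(−kt) = 0.3960.
M(3.21) = 97.617 + (80.81 − 97.617) × 0.3960 = 97.617 − 6.655 = 90.961 kg.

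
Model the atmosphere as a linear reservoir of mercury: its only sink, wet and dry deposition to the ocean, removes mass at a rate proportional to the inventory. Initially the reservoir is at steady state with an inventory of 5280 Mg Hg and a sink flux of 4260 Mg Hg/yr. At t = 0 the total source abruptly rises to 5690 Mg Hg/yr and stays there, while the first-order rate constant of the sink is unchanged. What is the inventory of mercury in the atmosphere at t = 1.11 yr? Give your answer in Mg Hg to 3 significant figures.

Residence time τ = M₀/F₀ = 1.239 yr. The eventual steady state is M_∞ = M₀·(F₁/F₀) = 5280 × 5690/4260 = 7052.4 Mg Hg.
The anomaly ΔM(t) = M(t) − M_∞ decays as ΔM₀·e^(−t/τ) with ΔM₀ = 5280 − 7052.4 = −1772 Mg Hg.
At t = 1.11 yr, e^(−t/τ) = e^(−0.8956) = 0.4084, so ΔM = −723.8 Mg Hg and M = 7052.4 − 723.8 = 6328.6 Mg Hg.

6330 Mg Hg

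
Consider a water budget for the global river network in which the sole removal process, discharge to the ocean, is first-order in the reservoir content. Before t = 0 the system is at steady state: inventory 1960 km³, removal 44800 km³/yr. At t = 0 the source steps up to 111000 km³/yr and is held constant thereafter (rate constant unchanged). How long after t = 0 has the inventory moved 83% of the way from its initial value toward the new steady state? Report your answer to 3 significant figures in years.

τ = M₀/F₀ = 1960/44800 = 0.04375 yr.
The remaining gap fraction is e^(−t/τ); 83% covered ⇒ e^(−t/τ) = 0.170.
t = −τ ln(0.170) = 0.04375 × 1.772 = 0.07752 yr.

0.0775 yr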